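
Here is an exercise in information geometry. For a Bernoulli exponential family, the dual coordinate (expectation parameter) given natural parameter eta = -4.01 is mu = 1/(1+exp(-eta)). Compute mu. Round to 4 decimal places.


Dual coordinate (expectation parameter) for Bernoulli:
mu = 1/(1+exp(-eta)).
eta = -4.01.
exp(-eta) = exp(4.01) = 55.146871.
mu = 1/(1+55.146871) = 0.0178

0.0178


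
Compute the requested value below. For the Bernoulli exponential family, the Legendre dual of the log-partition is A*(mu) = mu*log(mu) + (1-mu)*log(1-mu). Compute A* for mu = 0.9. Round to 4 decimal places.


Legendre transform for Bernoulli:
A*(mu) = mu*log(mu) + (1-mu)*log(1-mu).
mu = 0.9, 1-mu = 0.1.
mu*log(mu) = 0.9*log(0.9) = -0.094824.
(1-mu)*log(1-mu) = 0.1*log(0.1) = -0.230259.
A* = -0.094824 + -0.230259 = -0.3251

-0.3251


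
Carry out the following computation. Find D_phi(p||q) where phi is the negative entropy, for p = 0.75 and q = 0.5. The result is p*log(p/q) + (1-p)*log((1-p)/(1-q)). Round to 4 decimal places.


Bregman divergence with negative entropy generator:
D = p*log(p/q) + (1-p)*log((1-p)/(1-q)).
p = 0.75, q = 0.5.
p*log(p/q) = 0.75*log(0.75/0.5) = 0.304099.
(1-p)*log((1-p)/(1-q)) = 0.25*log(0.25/0.5) = -0.173287.
D = 0.304099 + -0.173287 = 0.1308

0.1308


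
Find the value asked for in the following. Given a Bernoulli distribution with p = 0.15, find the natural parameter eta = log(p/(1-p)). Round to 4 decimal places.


Natural parameter for Bernoulli: eta = log(p/(1-p)).
p = 0.15, 1-p = 0.85.
p/(1-p) = 0.176471.
eta = log(0.176471) = -1.7346

-1.7346


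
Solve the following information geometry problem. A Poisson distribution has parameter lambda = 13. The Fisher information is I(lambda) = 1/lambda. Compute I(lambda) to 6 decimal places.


Fisher information for Poisson: I(lambda) = 1/lambda.
lambda = 13.
I(lambda) = 1/13 = 0.076923

0.076923


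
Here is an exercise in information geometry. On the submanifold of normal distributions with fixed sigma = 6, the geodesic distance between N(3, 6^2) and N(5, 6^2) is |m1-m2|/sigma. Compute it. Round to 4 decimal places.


On the fixed-variance normal subfamily, geodesic distance = |m1-m2|/sigma.
|3 - 5| = 2.
sigma = 6.
d = 2/6 = 0.3333

0.3333


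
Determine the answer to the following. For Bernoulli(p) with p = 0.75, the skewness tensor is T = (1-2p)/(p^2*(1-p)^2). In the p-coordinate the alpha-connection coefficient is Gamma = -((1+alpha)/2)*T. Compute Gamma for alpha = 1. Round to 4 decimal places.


Skewness (Amari-Chentsov) tensor: T = (1-2p)/(p^2*(1-p)^2).
p = 0.75, 1-2p = -0.5, p^2 = 0.5625, (1-p)^2 = 0.0625.
T = -0.5/(0.5625 * 0.0625) = -14.222222.
In the p-coordinate, Gamma^(alpha) = Gamma^(0) - (alpha/2)*T with Gamma^(0) = (1/2)*g'(p) = -T/2,
so Gamma^(alpha) = -((1+alpha)/2)*T.
alpha = 1, -(1+alpha)/2 = -1.0.
Gamma = -1.0 * -14.222222 = 14.2222

14.2222


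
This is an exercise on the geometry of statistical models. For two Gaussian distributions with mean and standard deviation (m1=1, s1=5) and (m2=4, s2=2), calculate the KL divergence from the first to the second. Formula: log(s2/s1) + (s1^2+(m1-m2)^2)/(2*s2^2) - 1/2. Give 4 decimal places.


KL divergence between normal distributions:
KL = log(s2/s1) + (s1^2 + (m1-m2)^2)/(2*s2^2) - 1/2.
log(2/5) = -0.916291.
(5^2 + (1-4)^2)/(2*2^2) = (25 + 9)/8 = 4.25.
KL = -0.916291 + 4.25 - 0.5 = 2.8337

2.8337


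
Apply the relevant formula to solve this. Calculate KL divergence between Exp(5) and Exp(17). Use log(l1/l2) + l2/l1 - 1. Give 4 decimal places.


KL divergence for exponential family:
KL = log(l1/l2) + l2/l1 - 1.
log(5/17) = -1.223775.
17/5 = 3.4.
KL = -1.223775 + 3.4 - 1 = 1.1762

1.1762


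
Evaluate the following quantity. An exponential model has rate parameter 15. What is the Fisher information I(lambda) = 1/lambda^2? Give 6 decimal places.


Fisher information for exponential: I(lambda) = 1/lambda^2.
lambda = 15, lambda^2 = 225.
I = 1/225 = 0.004444

0.004444


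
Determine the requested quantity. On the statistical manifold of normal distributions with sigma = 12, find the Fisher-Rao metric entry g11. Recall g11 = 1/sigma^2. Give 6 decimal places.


For the 2-parameter normal family, the Fisher metric has:
  g11 = 1/sigma^2, g22 = 2/sigma^2.
sigma = 12, sigma^2 = 144.
g11 = 0.006944

0.006944


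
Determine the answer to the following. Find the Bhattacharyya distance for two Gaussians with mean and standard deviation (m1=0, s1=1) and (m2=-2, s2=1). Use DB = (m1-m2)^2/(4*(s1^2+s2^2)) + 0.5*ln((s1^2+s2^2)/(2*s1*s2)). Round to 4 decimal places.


Bhattacharyya distance between two Gaussians:
DB = (m1-m2)^2/(4*(s1^2+s2^2)) + (1/2)*ln((s1^2+s2^2)/(2*s1*s2)).
(m1-m2)^2 = (2)^2 = 4.
s1^2+s2^2 = 1 + 1 = 2.
term1 = 4/8 = 0.5.
term2 = 0.5*ln(2/2.0) = 0.0.
DB = 0.5 + 0.0 = 0.5000

0.5000


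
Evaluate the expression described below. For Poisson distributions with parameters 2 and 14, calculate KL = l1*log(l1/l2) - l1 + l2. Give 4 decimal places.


KL divergence for Poisson:
KL = l1*log(l1/l2) - l1 + l2.
l1 = 2, l2 = 14.
log(2/14) = -1.94591.
l1*log(l1/l2) = 2 * -1.94591 = -3.89182.
KL = -3.89182 - 2 + 14 = 8.1082

8.1082


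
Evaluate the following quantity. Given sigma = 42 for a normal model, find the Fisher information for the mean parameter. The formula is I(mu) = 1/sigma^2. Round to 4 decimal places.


The Fisher information for the mean of a normal distribution is I(mu) = 1/sigma^2.
sigma = 42, so sigma^2 = 1764.
I(mu) = 1/1764 = 0.0006

0.0006


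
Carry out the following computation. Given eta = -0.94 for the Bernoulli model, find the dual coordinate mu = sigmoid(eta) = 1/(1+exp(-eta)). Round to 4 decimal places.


Dual coordinate (expectation parameter) for Bernoulli:
mu = 1/(1+exp(-eta)).
eta = -0.94.
exp(-eta) = exp(0.94) = 2.559981.
mu = 1/(1+2.559981) = 0.2809

0.2809


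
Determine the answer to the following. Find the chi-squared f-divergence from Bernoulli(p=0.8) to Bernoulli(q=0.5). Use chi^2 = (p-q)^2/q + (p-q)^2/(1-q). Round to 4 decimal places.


Chi-squared divergence between Bernoulli distributions:
chi^2 = (p-q)^2/q + (p-q)^2/(1-q).
p = 0.8, q = 0.5, p-q = 0.3.
(p-q)^2 = 0.09.
term1 = 0.09/0.5 = 0.18.
term2 = 0.09/0.5 = 0.18.
chi^2 = 0.18 + 0.18 = 0.3600

0.3600


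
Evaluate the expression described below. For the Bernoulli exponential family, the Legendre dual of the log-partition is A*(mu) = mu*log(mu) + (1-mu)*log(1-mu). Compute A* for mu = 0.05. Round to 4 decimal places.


Legendre transform for Bernoulli:
A*(mu) = mu*log(mu) + (1-mu)*log(1-mu).
mu = 0.05, 1-mu = 0.95.
mu*log(mu) = 0.05*log(0.05) = -0.149787.
(1-mu)*log(1-mu) = 0.95*log(0.95) = -0.048729.
A* = -0.149787 + -0.048729 = -0.1985

-0.1985


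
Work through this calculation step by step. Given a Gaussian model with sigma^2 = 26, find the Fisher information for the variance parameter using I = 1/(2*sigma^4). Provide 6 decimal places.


Fisher information for variance: I(sigma^2) = 1/(2*sigma^4).
sigma^2 = 26, so sigma^4 = 676.
I = 1/(2*676) = 1/1352 = 0.000740

0.000740


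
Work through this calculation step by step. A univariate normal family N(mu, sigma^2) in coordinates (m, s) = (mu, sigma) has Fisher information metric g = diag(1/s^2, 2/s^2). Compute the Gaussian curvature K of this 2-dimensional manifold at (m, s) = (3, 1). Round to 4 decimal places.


The metric has the form g = (A dm^2 + B ds^2)/s^2 with A = 1, B = 2.
Substitute u = sqrt(A/B)*m: g = B*(du^2 + ds^2)/s^2, i.e. B times the
Poincare upper half-plane metric, which has constant Gaussian curvature -1.
Scaling a 2D metric by a constant c divides the Gaussian curvature by c,
so K = -1/B = -1/(2) = -0.5000 everywhere (the point (m, s) = (3, 1) is irrelevant:
the curvature is constant).
The requested Gaussian curvature is K = -0.5000.

-0.5000


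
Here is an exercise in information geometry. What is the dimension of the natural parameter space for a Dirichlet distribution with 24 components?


Exponential family dimension calculation:
Dirichlet with 24 components has 24 natural parameters.

24


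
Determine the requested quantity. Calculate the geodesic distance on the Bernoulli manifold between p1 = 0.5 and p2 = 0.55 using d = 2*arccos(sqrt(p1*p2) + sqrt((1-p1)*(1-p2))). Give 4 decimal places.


Geodesic distance on Bernoulli manifold:
d(p1,p2) = 2*arccos(sqrt(p1*p2) + sqrt((1-p1)*(1-p2))).
sqrt(p1*p2) = sqrt(0.5*0.55) = 0.524404.
sqrt((1-p1)*(1-p2)) = sqrt(0.5*0.45) = 0.474342.
arg = 0.524404 + 0.474342 = 0.998746.
d = 2*arccos(0.998746) = 0.1002

0.1002


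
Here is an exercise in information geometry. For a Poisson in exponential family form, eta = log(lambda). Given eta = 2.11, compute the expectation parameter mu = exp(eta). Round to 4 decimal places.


Expectation parameter for Poisson exponential family:
mu = exp(eta).
eta = 2.11.
mu = exp(2.11) = 8.2482

8.2482


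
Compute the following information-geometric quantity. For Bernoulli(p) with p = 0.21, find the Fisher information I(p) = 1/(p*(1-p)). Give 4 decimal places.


For Bernoulli(p), Fisher information is I(p) = 1/(p*(1-p)).
p = 0.21, 1-p = 0.79.
p*(1-p) = 0.1659.
I(p) = 1/0.1659 = 6.0277

6.0277


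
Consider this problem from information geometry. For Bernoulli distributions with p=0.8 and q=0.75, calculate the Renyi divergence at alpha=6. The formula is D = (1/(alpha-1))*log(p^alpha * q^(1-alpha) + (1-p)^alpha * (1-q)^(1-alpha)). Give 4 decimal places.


Renyi divergence of order alpha between Bernoulli distributions:
D = (1/(alpha-1))*log(p^alpha * q^(1-alpha) + (1-p)^alpha * (1-q)^(1-alpha)).
alpha = 6, p = 0.8, q = 0.75.
p^alpha * q^(1-alpha) = 0.8^6 * 0.75^-5 = 1.104673.
(1-p)^alpha * (1-q)^(1-alpha) = 0.2^6 * 0.25^-5 = 0.065536.
sum = 1.104673 + 0.065536 = 1.170209.
D = (1/5)*log(1.170209) = 0.0314

0.0314


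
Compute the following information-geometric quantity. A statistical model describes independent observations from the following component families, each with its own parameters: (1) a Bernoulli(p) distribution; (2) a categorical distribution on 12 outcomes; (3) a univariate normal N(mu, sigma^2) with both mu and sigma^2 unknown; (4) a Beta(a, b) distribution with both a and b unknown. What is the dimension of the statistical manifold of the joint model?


The dimension of a statistical manifold equals the number of free
(independent) real parameters of the model. For a product of independent
blocks the parameter counts add.
- Bernoulli (p): 1.
- categorical on 12 outcomes (probabilities sum to 1): 12-1 = 11.
- normal (mu, sigma^2): 2.
- Beta (a, b): 2.
Total = 1 + 11 + 2 + 2 = 16.
Dimension = 16

16


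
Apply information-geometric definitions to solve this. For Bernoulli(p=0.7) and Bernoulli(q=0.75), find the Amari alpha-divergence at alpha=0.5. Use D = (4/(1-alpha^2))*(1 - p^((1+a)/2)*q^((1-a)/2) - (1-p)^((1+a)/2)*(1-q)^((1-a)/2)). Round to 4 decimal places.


Amari alpha-divergence:
D = (4/(1-alpha^2))*(1 - p^((1+a)/2)*q^((1-a)/2) - (1-p)^((1+a)/2)*(1-q)^((1-a)/2)).
alpha = 0.5, p = 0.7, q = 0.75.
e1 = (1+alpha)/2 = 0.75, e2 = (1-alpha)/2 = 0.25.
t1 = p^e1 * q^e2 = 0.7^0.75 * 0.75^0.25 = 0.712178.
t2 = (1-p)^e1 * (1-q)^e2 = 0.3^0.75 * 0.25^0.25 = 0.286633.
4/(1-alpha^2) = 5.333333.
D = 5.333333*(1 - 0.712178 - 0.286633) = 0.0063

0.0063


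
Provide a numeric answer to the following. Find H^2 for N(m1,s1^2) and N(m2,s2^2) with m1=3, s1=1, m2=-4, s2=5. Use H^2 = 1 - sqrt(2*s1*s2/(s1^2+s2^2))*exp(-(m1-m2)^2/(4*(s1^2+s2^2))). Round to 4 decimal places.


Squared Hellinger distance for Gaussians:
H^2 = 1 - sqrt(2*s1*s2/(s1^2+s2^2)) * exp(-(m1-m2)^2/(4*(s1^2+s2^2))).
s1^2 = 1, s2^2 = 25, s1^2+s2^2 = 26.
sqrt(2*1*5/(26)) = 0.620174.
(m1-m2)^2 = (7)^2 = 49.
exp(-49/(4*26)) = exp(-0.471154) = 0.624282.
H^2 = 1 - 0.620174*0.624282 = 0.6128

0.6128


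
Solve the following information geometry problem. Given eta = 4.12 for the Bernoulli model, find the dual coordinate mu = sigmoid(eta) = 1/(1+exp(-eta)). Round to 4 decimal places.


Dual coordinate (expectation parameter) for Bernoulli:
mu = 1/(1+exp(-eta)).
eta = 4.12.
exp(-eta) = exp(-4.12) = 0.016245.
mu = 1/(1+0.016245) = 0.9840

0.9840


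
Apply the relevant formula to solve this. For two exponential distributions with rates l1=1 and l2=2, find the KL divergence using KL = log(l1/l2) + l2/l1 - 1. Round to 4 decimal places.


KL divergence for exponential family:
KL = log(l1/l2) + l2/l1 - 1.
log(1/2) = -0.693147.
2/1 = 2.0.
KL = -0.693147 + 2.0 - 1 = 0.3069

0.3069


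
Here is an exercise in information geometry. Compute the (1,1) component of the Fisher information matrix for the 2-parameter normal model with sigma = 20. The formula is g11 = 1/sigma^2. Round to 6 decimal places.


For the 2-parameter normal family, the Fisher metric has:
  g11 = 1/sigma^2, g22 = 2/sigma^2.
sigma = 20, sigma^2 = 400.
g11 = 0.002500

0.002500


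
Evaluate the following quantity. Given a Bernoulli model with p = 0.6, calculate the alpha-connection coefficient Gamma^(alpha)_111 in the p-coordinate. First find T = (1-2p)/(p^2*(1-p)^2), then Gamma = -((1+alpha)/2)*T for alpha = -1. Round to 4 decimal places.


Skewness (Amari-Chentsov) tensor: T = (1-2p)/(p^2*(1-p)^2).
p = 0.6, 1-2p = -0.2, p^2 = 0.36, (1-p)^2 = 0.16.
T = -0.2/(0.36 * 0.16) = -3.472222.
In the p-coordinate, Gamma^(alpha) = Gamma^(0) - (alpha/2)*T with Gamma^(0) = (1/2)*g'(p) = -T/2,
so Gamma^(alpha) = -((1+alpha)/2)*T.
alpha = -1, -(1+alpha)/2 = 0.0.
Gamma = 0.0 * -3.472222 = 0.0000

0.0000


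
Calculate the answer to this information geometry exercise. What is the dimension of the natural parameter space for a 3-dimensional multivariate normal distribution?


Exponential family dimension calculation:
For 3-dim MVN: mean has 3 params, covariance has 3*4/2 = 6 unique entries.
Total dim = 3 + 6 = 9.

9


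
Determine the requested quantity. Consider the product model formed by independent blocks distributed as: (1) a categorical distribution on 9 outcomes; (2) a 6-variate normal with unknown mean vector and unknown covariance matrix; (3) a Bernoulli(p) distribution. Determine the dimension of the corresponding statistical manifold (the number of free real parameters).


The dimension of a statistical manifold equals the number of free
(independent) real parameters of the model. For a product of independent
blocks the parameter counts add.
- categorical on 9 outcomes (probabilities sum to 1): 9-1 = 8.
- 6-variate normal: 6 (mean) + 6*7/2 = 21 (symmetric covariance) = 27.
- Bernoulli (p): 1.
Total = 8 + 27 + 1 = 36.
Dimension = 36

36


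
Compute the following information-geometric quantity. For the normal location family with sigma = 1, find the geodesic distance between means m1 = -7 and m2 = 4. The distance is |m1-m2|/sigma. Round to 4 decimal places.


On the fixed-variance normal subfamily, geodesic distance = |m1-m2|/sigma.
|-7 - 4| = 11.
sigma = 1.
d = 11/1 = 11.0000

11.0000


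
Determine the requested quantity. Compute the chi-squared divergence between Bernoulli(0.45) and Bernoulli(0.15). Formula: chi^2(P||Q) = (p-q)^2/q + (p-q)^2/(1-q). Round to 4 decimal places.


Chi-squared divergence between Bernoulli distributions:
chi^2 = (p-q)^2/q + (p-q)^2/(1-q).
p = 0.45, q = 0.15, p-q = 0.3.
(p-q)^2 = 0.09.
term1 = 0.09/0.15 = 0.6.
term2 = 0.09/0.85 = 0.105882.
chi^2 = 0.6 + 0.105882 = 0.7059

0.7059


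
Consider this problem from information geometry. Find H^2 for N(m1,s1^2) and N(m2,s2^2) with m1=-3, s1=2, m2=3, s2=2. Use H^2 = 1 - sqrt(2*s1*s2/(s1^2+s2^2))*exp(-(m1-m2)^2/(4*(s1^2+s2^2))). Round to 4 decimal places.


Squared Hellinger distance for Gaussians:
H^2 = 1 - sqrt(2*s1*s2/(s1^2+s2^2)) * exp(-(m1-m2)^2/(4*(s1^2+s2^2))).
s1^2 = 4, s2^2 = 4, s1^2+s2^2 = 8.
sqrt(2*2*2/(8)) = 1.0.
(m1-m2)^2 = (-6)^2 = 36.
exp(-36/(4*8)) = exp(-1.125) = 0.324652.
H^2 = 1 - 1.0*0.324652 = 0.6753

0.6753


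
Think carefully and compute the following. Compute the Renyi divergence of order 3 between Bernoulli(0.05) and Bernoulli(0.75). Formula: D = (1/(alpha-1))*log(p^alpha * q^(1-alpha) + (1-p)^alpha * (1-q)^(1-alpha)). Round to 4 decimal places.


Renyi divergence of order alpha between Bernoulli distributions:
D = (1/(alpha-1))*log(p^alpha * q^(1-alpha) + (1-p)^alpha * (1-q)^(1-alpha)).
alpha = 3, p = 0.05, q = 0.75.
p^alpha * q^(1-alpha) = 0.05^3 * 0.75^-2 = 0.000222.
(1-p)^alpha * (1-q)^(1-alpha) = 0.95^3 * 0.25^-2 = 13.718.
sum = 0.000222 + 13.718 = 13.718222.
D = (1/2)*log(13.718222) = 1.3094

1.3094


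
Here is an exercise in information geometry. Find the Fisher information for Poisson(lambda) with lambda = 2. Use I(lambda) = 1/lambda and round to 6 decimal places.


Fisher information for Poisson: I(lambda) = 1/lambda.
lambda = 2.
I(lambda) = 1/2 = 0.500000

0.500000


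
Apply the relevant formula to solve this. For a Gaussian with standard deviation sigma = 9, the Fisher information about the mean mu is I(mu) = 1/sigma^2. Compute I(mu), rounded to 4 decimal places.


The Fisher information for the mean of a normal distribution is I(mu) = 1/sigma^2.
sigma = 9, so sigma^2 = 81.
I(mu) = 1/81 = 0.0123

0.0123


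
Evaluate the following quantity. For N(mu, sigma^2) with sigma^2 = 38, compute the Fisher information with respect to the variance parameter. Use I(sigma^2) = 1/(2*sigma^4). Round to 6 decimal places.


Fisher information for variance: I(sigma^2) = 1/(2*sigma^4).
sigma^2 = 38, so sigma^4 = 1444.
I = 1/(2*1444) = 1/2888 = 0.000346

0.000346


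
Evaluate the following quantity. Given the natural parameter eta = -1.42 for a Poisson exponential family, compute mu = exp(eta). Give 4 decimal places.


Expectation parameter for Poisson exponential family:
mu = exp(eta).
eta = -1.42.
mu = exp(-1.42) = 0.2417

0.2417


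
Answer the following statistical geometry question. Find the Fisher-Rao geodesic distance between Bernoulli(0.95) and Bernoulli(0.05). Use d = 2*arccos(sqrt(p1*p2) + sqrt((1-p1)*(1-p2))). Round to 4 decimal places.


Geodesic distance on Bernoulli manifold:
d(p1,p2) = 2*arccos(sqrt(p1*p2) + sqrt((1-p1)*(1-p2))).
sqrt(p1*p2) = sqrt(0.95*0.05) = 0.217945.
sqrt((1-p1)*(1-p2)) = sqrt(0.05*0.95) = 0.217945.
arg = 0.217945 + 0.217945 = 0.43589.
d = 2*arccos(0.43589) = 2.2395

2.2395


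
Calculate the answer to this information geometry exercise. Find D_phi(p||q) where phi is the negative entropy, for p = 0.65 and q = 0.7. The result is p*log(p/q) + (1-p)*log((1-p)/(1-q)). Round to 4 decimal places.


Bregman divergence with negative entropy generator:
D = p*log(p/q) + (1-p)*log((1-p)/(1-q)).
p = 0.65, q = 0.7.
p*log(p/q) = 0.65*log(0.65/0.7) = -0.04817.
(1-p)*log((1-p)/(1-q)) = 0.35*log(0.35/0.3) = 0.053953.
D = -0.04817 + 0.053953 = 0.0058

0.0058


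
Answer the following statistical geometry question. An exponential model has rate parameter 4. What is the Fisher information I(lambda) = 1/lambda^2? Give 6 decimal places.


Fisher information for exponential: I(lambda) = 1/lambda^2.
lambda = 4, lambda^2 = 16.
I = 1/16 = 0.062500

0.062500


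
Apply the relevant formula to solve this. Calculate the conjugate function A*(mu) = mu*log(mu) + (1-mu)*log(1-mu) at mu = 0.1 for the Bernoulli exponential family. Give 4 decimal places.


Legendre transform for Bernoulli:
A*(mu) = mu*log(mu) + (1-mu)*log(1-mu).
mu = 0.1, 1-mu = 0.9.
mu*log(mu) = 0.1*log(0.1) = -0.230259.
(1-mu)*log(1-mu) = 0.9*log(0.9) = -0.094824.
A* = -0.230259 + -0.094824 = -0.3251

-0.3251


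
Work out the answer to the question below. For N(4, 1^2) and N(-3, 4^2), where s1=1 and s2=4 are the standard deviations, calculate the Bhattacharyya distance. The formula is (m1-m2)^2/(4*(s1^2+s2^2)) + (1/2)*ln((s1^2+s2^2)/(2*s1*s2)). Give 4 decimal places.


Bhattacharyya distance between two Gaussians:
DB = (m1-m2)^2/(4*(s1^2+s2^2)) + (1/2)*ln((s1^2+s2^2)/(2*s1*s2)).
(m1-m2)^2 = (7)^2 = 49.
s1^2+s2^2 = 1 + 16 = 17.
term1 = 49/68 = 0.720588.
term2 = 0.5*ln(17/8.0) = 0.376886.
DB = 0.720588 + 0.376886 = 1.0975

1.0975


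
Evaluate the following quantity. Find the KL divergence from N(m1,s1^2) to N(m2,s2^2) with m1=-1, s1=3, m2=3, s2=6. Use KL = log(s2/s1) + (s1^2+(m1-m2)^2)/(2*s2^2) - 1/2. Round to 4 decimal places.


KL divergence between normal distributions:
KL = log(s2/s1) + (s1^2 + (m1-m2)^2)/(2*s2^2) - 1/2.
log(6/3) = 0.693147.
(3^2 + (-1-3)^2)/(2*6^2) = (9 + 16)/72 = 0.347222.
KL = 0.693147 + 0.347222 - 0.5 = 0.5404

0.5404


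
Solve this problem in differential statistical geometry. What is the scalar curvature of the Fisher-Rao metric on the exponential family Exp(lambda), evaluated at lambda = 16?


This family has a single free parameter, so its statistical manifold
is 1-dimensional. The Riemann curvature tensor of any 1-dimensional
Riemannian manifold vanishes identically, so R = 0.

0


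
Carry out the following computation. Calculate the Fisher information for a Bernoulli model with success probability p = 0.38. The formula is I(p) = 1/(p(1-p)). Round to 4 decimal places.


For Bernoulli(p), Fisher information is I(p) = 1/(p*(1-p)).
p = 0.38, 1-p = 0.62.
p*(1-p) = 0.2356.
I(p) = 1/0.2356 = 4.2445

4.2445


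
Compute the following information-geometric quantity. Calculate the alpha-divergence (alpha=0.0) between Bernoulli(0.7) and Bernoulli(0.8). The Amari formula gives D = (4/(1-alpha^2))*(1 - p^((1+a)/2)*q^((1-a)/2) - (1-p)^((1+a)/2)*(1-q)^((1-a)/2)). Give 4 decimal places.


Amari alpha-divergence:
D = (4/(1-alpha^2))*(1 - p^((1+a)/2)*q^((1-a)/2) - (1-p)^((1+a)/2)*(1-q)^((1-a)/2)).
alpha = 0.0, p = 0.7, q = 0.8.
e1 = (1+alpha)/2 = 0.5, e2 = (1-alpha)/2 = 0.5.
t1 = p^e1 * q^e2 = 0.7^0.5 * 0.8^0.5 = 0.748331.
t2 = (1-p)^e1 * (1-q)^e2 = 0.3^0.5 * 0.2^0.5 = 0.244949.
4/(1-alpha^2) = 4.0.
D = 4.0*(1 - 0.748331 - 0.244949) = 0.0269

0.0269


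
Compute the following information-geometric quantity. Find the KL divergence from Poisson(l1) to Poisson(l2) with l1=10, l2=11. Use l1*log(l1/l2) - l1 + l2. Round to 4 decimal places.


KL divergence for Poisson:
KL = l1*log(l1/l2) - l1 + l2.
l1 = 10, l2 = 11.
log(10/11) = -0.09531.
l1*log(l1/l2) = 10 * -0.09531 = -0.953102.
KL = -0.953102 - 10 + 11 = 0.0469

0.0469


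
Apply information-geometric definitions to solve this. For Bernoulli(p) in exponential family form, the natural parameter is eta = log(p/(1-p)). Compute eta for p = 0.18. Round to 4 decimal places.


Natural parameter for Bernoulli: eta = log(p/(1-p)).
p = 0.18, 1-p = 0.82.
p/(1-p) = 0.219512.
eta = log(0.219512) = -1.5163

-1.5163


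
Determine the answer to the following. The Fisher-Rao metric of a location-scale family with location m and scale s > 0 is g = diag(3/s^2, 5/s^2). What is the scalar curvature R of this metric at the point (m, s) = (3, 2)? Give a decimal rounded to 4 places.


The metric has the form g = (A dm^2 + B ds^2)/s^2 with A = 3, B = 5.
Substitute u = sqrt(A/B)*m: g = B*(du^2 + ds^2)/s^2, i.e. B times the
Poincare upper half-plane metric, which has constant Gaussian curvature -1.
Scaling a 2D metric by a constant c divides the Gaussian curvature by c,
so K = -1/B = -1/(5) = -0.2000 everywhere (the point (m, s) = (3, 2) is irrelevant:
the curvature is constant).
Scalar curvature in dimension 2: R = 2K = -2/(5) = -0.4000.

-0.4000


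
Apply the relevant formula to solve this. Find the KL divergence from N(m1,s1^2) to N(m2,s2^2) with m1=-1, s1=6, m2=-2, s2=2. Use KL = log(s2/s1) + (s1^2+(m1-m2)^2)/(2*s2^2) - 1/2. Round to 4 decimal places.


KL divergence between normal distributions:
KL = log(s2/s1) + (s1^2 + (m1-m2)^2)/(2*s2^2) - 1/2.
log(2/6) = -1.098612.
(6^2 + (-1--2)^2)/(2*2^2) = (36 + 1)/8 = 4.625.
KL = -1.098612 + 4.625 - 0.5 = 3.0264

3.0264


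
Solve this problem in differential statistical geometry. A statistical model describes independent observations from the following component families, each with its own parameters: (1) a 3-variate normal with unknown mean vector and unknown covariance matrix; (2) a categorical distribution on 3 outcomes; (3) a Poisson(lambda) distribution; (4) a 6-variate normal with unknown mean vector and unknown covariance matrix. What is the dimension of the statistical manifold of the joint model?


The dimension of a statistical manifold equals the number of free
(independent) real parameters of the model. For a product of independent
blocks the parameter counts add.
- 3-variate normal: 3 (mean) + 3*4/2 = 6 (symmetric covariance) = 9.
- categorical on 3 outcomes (probabilities sum to 1): 3-1 = 2.
- Poisson (lambda): 1.
- 6-variate normal: 6 (mean) + 6*7/2 = 21 (symmetric covariance) = 27.
Total = 9 + 2 + 1 + 27 = 39.
Dimension = 39

39


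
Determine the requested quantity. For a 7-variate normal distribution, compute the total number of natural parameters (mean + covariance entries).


Exponential family dimension calculation:
For 7-dim MVN: mean has 7 params, covariance has 7*8/2 = 28 unique entries.
Total dim = 7 + 28 = 35.

35


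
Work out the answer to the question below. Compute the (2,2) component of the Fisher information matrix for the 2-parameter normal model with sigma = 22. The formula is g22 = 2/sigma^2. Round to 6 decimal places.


For the 2-parameter normal family, the Fisher metric has:
  g11 = 1/sigma^2, g22 = 2/sigma^2.
sigma = 22, sigma^2 = 484.
g22 = 0.004132

0.004132


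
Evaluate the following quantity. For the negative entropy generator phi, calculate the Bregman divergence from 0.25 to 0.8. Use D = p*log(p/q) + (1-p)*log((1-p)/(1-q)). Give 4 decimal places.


Bregman divergence with negative entropy generator:
D = p*log(p/q) + (1-p)*log((1-p)/(1-q)).
p = 0.25, q = 0.8.
p*log(p/q) = 0.25*log(0.25/0.8) = -0.290788.
(1-p)*log((1-p)/(1-q)) = 0.75*log(0.75/0.2) = 0.991317.
D = -0.290788 + 0.991317 = 0.7005

0.7005


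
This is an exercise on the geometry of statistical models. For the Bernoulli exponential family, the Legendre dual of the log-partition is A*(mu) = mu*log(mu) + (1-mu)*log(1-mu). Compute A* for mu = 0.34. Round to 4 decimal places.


Legendre transform for Bernoulli:
A*(mu) = mu*log(mu) + (1-mu)*log(1-mu).
mu = 0.34, 1-mu = 0.66.
mu*log(mu) = 0.34*log(0.34) = -0.366795.
(1-mu)*log(1-mu) = 0.66*log(0.66) = -0.27424.
A* = -0.366795 + -0.27424 = -0.6410

-0.6410


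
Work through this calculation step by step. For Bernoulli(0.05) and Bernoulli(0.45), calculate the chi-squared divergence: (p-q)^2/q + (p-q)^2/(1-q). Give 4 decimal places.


Chi-squared divergence between Bernoulli distributions:
chi^2 = (p-q)^2/q + (p-q)^2/(1-q).
p = 0.05, q = 0.45, p-q = -0.4.
(p-q)^2 = 0.16.
term1 = 0.16/0.45 = 0.355556.
term2 = 0.16/0.55 = 0.290909.
chi^2 = 0.355556 + 0.290909 = 0.6465

0.6465


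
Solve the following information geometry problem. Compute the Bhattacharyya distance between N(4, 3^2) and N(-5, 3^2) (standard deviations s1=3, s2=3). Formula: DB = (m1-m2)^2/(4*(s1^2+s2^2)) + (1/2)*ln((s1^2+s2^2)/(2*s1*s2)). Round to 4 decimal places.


Bhattacharyya distance between two Gaussians:
DB = (m1-m2)^2/(4*(s1^2+s2^2)) + (1/2)*ln((s1^2+s2^2)/(2*s1*s2)).
(m1-m2)^2 = (9)^2 = 81.
s1^2+s2^2 = 9 + 9 = 18.
term1 = 81/72 = 1.125.
term2 = 0.5*ln(18/18.0) = 0.0.
DB = 1.125 + 0.0 = 1.1250

1.1250


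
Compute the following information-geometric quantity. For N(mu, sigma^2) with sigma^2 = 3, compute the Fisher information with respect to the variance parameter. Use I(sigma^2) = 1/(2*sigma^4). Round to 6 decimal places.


Fisher information for variance: I(sigma^2) = 1/(2*sigma^4).
sigma^2 = 3, so sigma^4 = 9.
I = 1/(2*9) = 1/18 = 0.055556

0.055556


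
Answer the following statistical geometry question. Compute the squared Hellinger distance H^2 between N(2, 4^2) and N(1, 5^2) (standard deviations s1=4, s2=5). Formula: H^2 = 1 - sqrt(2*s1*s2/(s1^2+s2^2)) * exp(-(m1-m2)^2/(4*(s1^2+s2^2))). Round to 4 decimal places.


Squared Hellinger distance for Gaussians:
H^2 = 1 - sqrt(2*s1*s2/(s1^2+s2^2)) * exp(-(m1-m2)^2/(4*(s1^2+s2^2))).
s1^2 = 16, s2^2 = 25, s1^2+s2^2 = 41.
sqrt(2*4*5/(41)) = 0.98773.
(m1-m2)^2 = (1)^2 = 1.
exp(-1/(4*41)) = exp(-0.006098) = 0.993921.
H^2 = 1 - 0.98773*0.993921 = 0.0183

0.0183


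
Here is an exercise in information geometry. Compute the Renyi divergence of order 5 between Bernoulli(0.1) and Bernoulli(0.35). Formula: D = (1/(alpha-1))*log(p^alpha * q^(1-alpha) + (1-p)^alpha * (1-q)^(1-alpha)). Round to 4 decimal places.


Renyi divergence of order alpha between Bernoulli distributions:
D = (1/(alpha-1))*log(p^alpha * q^(1-alpha) + (1-p)^alpha * (1-q)^(1-alpha)).
alpha = 5, p = 0.1, q = 0.35.
p^alpha * q^(1-alpha) = 0.1^5 * 0.35^-4 = 0.000666.
(1-p)^alpha * (1-q)^(1-alpha) = 0.9^5 * 0.65^-4 = 3.307951.
sum = 0.000666 + 3.307951 = 3.308618.
D = (1/4)*log(3.308618) = 0.2991

0.2991


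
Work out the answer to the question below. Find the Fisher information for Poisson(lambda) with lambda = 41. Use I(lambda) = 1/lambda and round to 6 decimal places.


Fisher information for Poisson: I(lambda) = 1/lambda.
lambda = 41.
I(lambda) = 1/41 = 0.024390

0.024390


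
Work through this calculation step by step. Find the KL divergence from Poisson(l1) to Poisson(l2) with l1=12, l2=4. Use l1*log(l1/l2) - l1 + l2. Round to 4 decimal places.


KL divergence for Poisson:
KL = l1*log(l1/l2) - l1 + l2.
l1 = 12, l2 = 4.
log(12/4) = 1.098612.
l1*log(l1/l2) = 12 * 1.098612 = 13.183347.
KL = 13.183347 - 12 + 4 = 5.1833

5.1833


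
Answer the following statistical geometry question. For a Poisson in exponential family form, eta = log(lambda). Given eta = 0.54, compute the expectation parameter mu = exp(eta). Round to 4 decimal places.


Expectation parameter for Poisson exponential family:
mu = exp(eta).
eta = 0.54.
mu = exp(0.54) = 1.7160

1.7160


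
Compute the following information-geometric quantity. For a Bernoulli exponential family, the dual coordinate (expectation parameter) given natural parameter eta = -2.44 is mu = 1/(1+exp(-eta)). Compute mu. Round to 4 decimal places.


Dual coordinate (expectation parameter) for Bernoulli:
mu = 1/(1+exp(-eta)).
eta = -2.44.
exp(-eta) = exp(2.44) = 11.473041.
mu = 1/(1+11.473041) = 0.0802

0.0802


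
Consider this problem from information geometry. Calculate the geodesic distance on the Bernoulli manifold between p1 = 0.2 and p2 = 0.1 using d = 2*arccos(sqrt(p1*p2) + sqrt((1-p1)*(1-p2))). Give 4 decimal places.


Geodesic distance on Bernoulli manifold:
d(p1,p2) = 2*arccos(sqrt(p1*p2) + sqrt((1-p1)*(1-p2))).
sqrt(p1*p2) = sqrt(0.2*0.1) = 0.141421.
sqrt((1-p1)*(1-p2)) = sqrt(0.8*0.9) = 0.848528.
arg = 0.141421 + 0.848528 = 0.989949.
d = 2*arccos(0.989949) = 0.2838

0.2838


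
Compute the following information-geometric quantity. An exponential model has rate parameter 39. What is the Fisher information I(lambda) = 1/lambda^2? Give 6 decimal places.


Fisher information for exponential: I(lambda) = 1/lambda^2.
lambda = 39, lambda^2 = 1521.
I = 1/1521 = 0.000657

0.000657


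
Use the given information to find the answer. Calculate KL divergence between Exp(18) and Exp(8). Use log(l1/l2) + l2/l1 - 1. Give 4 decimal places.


KL divergence for exponential family:
KL = log(l1/l2) + l2/l1 - 1.
log(18/8) = 0.81093.
8/18 = 0.444444.
KL = 0.81093 + 0.444444 - 1 = 0.2554

0.2554


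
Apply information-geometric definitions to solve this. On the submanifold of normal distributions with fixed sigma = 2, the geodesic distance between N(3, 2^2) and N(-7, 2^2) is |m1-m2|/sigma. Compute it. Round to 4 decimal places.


On the fixed-variance normal subfamily, geodesic distance = |m1-m2|/sigma.
|3 - -7| = 10.
sigma = 2.
d = 10/2 = 5.0000

5.0000


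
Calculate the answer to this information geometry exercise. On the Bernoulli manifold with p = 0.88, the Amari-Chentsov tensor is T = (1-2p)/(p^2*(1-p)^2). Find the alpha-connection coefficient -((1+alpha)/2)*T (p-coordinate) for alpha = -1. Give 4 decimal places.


Skewness (Amari-Chentsov) tensor: T = (1-2p)/(p^2*(1-p)^2).
p = 0.88, 1-2p = -0.76, p^2 = 0.7744, (1-p)^2 = 0.0144.
T = -0.76/(0.7744 * 0.0144) = -68.153122.
In the p-coordinate, Gamma^(alpha) = Gamma^(0) - (alpha/2)*T with Gamma^(0) = (1/2)*g'(p) = -T/2,
so Gamma^(alpha) = -((1+alpha)/2)*T.
alpha = -1, -(1+alpha)/2 = 0.0.
Gamma = 0.0 * -68.153122 = 0.0000

0.0000


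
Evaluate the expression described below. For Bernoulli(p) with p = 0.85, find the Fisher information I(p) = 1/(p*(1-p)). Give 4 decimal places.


For Bernoulli(p), Fisher information is I(p) = 1/(p*(1-p)).
p = 0.85, 1-p = 0.15.
p*(1-p) = 0.1275.
I(p) = 1/0.1275 = 7.8431

7.8431


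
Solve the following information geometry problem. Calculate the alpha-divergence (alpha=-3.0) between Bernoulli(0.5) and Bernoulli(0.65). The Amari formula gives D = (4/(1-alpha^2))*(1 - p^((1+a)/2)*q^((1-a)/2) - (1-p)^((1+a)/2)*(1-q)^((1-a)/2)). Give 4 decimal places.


Amari alpha-divergence:
D = (4/(1-alpha^2))*(1 - p^((1+a)/2)*q^((1-a)/2) - (1-p)^((1+a)/2)*(1-q)^((1-a)/2)).
alpha = -3.0, p = 0.5, q = 0.65.
e1 = (1+alpha)/2 = -1.0, e2 = (1-alpha)/2 = 2.0.
t1 = p^e1 * q^e2 = 0.5^-1.0 * 0.65^2.0 = 0.845.
t2 = (1-p)^e1 * (1-q)^e2 = 0.5^-1.0 * 0.35^2.0 = 0.245.
4/(1-alpha^2) = -0.5.
D = -0.5*(1 - 0.845 - 0.245) = 0.0450

0.0450


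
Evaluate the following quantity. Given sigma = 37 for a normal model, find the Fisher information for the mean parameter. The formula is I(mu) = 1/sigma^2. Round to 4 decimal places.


The Fisher information for the mean of a normal distribution is I(mu) = 1/sigma^2.
sigma = 37, so sigma^2 = 1369.
I(mu) = 1/1369 = 0.0007

0.0007


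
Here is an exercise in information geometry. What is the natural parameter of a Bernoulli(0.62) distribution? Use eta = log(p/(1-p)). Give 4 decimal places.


Natural parameter for Bernoulli: eta = log(p/(1-p)).
p = 0.62, 1-p = 0.38.
p/(1-p) = 1.631579.
eta = log(1.631579) = 0.4895

0.4895


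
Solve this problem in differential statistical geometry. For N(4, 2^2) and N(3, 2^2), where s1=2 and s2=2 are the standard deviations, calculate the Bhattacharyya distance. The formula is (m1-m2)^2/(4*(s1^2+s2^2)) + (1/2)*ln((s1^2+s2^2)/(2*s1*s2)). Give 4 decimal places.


Bhattacharyya distance between two Gaussians:
DB = (m1-m2)^2/(4*(s1^2+s2^2)) + (1/2)*ln((s1^2+s2^2)/(2*s1*s2)).
(m1-m2)^2 = (1)^2 = 1.
s1^2+s2^2 = 4 + 4 = 8.
term1 = 1/32 = 0.03125.
term2 = 0.5*ln(8/8.0) = 0.0.
DB = 0.03125 + 0.0 = 0.0313

0.0313


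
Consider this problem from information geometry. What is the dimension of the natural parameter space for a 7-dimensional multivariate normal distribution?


Exponential family dimension calculation:
For 7-dim MVN: mean has 7 params, covariance has 7*8/2 = 28 unique entries.
Total dim = 7 + 28 = 35.

35


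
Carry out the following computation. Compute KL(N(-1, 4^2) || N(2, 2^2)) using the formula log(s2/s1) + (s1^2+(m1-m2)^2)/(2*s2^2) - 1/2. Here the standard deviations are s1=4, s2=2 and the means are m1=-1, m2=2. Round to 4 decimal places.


KL divergence between normal distributions:
KL = log(s2/s1) + (s1^2 + (m1-m2)^2)/(2*s2^2) - 1/2.
log(2/4) = -0.693147.
(4^2 + (-1-2)^2)/(2*2^2) = (16 + 9)/8 = 3.125.
KL = -0.693147 + 3.125 - 0.5 = 1.9319

1.9319


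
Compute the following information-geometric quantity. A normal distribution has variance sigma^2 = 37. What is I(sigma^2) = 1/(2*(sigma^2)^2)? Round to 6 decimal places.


Fisher information for variance: I(sigma^2) = 1/(2*sigma^4).
sigma^2 = 37, so sigma^4 = 1369.
I = 1/(2*1369) = 1/2738 = 0.000365

0.000365


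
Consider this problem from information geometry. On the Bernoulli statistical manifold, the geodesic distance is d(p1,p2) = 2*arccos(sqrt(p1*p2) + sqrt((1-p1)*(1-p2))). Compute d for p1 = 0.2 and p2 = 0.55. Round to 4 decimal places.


Geodesic distance on Bernoulli manifold:
d(p1,p2) = 2*arccos(sqrt(p1*p2) + sqrt((1-p1)*(1-p2))).
sqrt(p1*p2) = sqrt(0.2*0.55) = 0.331662.
sqrt((1-p1)*(1-p2)) = sqrt(0.8*0.45) = 0.6.
arg = 0.331662 + 0.6 = 0.931662.
d = 2*arccos(0.931662) = 0.7437

0.7437


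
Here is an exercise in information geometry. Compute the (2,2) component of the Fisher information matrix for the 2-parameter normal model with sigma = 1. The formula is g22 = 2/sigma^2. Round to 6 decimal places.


For the 2-parameter normal family, the Fisher metric has:
  g11 = 1/sigma^2, g22 = 2/sigma^2.
sigma = 1, sigma^2 = 1.
g22 = 2.000000

2.000000


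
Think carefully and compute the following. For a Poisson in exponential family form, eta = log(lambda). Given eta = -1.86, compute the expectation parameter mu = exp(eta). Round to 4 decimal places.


Expectation parameter for Poisson exponential family:
mu = exp(eta).
eta = -1.86.
mu = exp(-1.86) = 0.1557

0.1557


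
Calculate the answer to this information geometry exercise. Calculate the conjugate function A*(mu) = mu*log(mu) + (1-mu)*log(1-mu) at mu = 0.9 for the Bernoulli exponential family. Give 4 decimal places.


Legendre transform for Bernoulli:
A*(mu) = mu*log(mu) + (1-mu)*log(1-mu).
mu = 0.9, 1-mu = 0.1.
mu*log(mu) = 0.9*log(0.9) = -0.094824.
(1-mu)*log(1-mu) = 0.1*log(0.1) = -0.230259.
A* = -0.094824 + -0.230259 = -0.3251

-0.3251


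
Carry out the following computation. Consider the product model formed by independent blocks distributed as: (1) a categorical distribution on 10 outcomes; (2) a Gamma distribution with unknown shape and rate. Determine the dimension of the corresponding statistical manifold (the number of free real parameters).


The dimension of a statistical manifold equals the number of free
(independent) real parameters of the model. For a product of independent
blocks the parameter counts add.
- categorical on 10 outcomes (probabilities sum to 1): 10-1 = 9.
- Gamma (shape, rate): 2.
Total = 9 + 2 = 11.
Dimension = 11

11


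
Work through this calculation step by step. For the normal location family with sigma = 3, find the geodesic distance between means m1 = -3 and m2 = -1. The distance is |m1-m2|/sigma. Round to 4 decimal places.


On the fixed-variance normal subfamily, geodesic distance = |m1-m2|/sigma.
|-3 - -1| = 2.
sigma = 3.
d = 2/3 = 0.6667

0.6667


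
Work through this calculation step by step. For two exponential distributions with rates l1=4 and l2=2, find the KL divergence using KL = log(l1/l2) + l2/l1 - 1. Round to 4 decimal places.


KL divergence for exponential family:
KL = log(l1/l2) + l2/l1 - 1.
log(4/2) = 0.693147.
2/4 = 0.5.
KL = 0.693147 + 0.5 - 1 = 0.1931

0.1931


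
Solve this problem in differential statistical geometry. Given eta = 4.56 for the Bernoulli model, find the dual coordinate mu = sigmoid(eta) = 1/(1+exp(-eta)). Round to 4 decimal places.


Dual coordinate (expectation parameter) for Bernoulli:
mu = 1/(1+exp(-eta)).
eta = 4.56.
exp(-eta) = exp(-4.56) = 0.010462.
mu = 1/(1+0.010462) = 0.9896

0.9896


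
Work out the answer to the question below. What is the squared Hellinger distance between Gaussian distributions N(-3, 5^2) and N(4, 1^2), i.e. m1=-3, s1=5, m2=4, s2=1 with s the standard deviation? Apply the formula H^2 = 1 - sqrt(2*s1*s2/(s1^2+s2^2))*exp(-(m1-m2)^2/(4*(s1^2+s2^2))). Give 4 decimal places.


Squared Hellinger distance for Gaussians:
H^2 = 1 - sqrt(2*s1*s2/(s1^2+s2^2)) * exp(-(m1-m2)^2/(4*(s1^2+s2^2))).
s1^2 = 25, s2^2 = 1, s1^2+s2^2 = 26.
sqrt(2*5*1/(26)) = 0.620174.
(m1-m2)^2 = (-7)^2 = 49.
exp(-49/(4*26)) = exp(-0.471154) = 0.624282.
H^2 = 1 - 0.620174*0.624282 = 0.6128

0.6128


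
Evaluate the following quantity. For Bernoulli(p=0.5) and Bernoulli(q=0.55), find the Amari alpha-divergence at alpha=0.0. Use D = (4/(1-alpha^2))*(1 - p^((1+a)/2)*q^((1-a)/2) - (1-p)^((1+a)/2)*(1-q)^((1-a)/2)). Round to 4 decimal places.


Amari alpha-divergence:
D = (4/(1-alpha^2))*(1 - p^((1+a)/2)*q^((1-a)/2) - (1-p)^((1+a)/2)*(1-q)^((1-a)/2)).
alpha = 0.0, p = 0.5, q = 0.55.
e1 = (1+alpha)/2 = 0.5, e2 = (1-alpha)/2 = 0.5.
t1 = p^e1 * q^e2 = 0.5^0.5 * 0.55^0.5 = 0.524404.
t2 = (1-p)^e1 * (1-q)^e2 = 0.5^0.5 * 0.45^0.5 = 0.474342.
4/(1-alpha^2) = 4.0.
D = 4.0*(1 - 0.524404 - 0.474342) = 0.0050

0.0050


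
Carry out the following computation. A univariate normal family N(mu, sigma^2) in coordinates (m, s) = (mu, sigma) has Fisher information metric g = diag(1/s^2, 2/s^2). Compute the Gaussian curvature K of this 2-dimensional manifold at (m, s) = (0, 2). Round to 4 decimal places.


The metric has the form g = (A dm^2 + B ds^2)/s^2 with A = 1, B = 2.
Substitute u = sqrt(A/B)*m: g = B*(du^2 + ds^2)/s^2, i.e. B times the
Poincare upper half-plane metric, which has constant Gaussian curvature -1.
Scaling a 2D metric by a constant c divides the Gaussian curvature by c,
so K = -1/B = -1/(2) = -0.5000 everywhere (the point (m, s) = (0, 2) is irrelevant:
the curvature is constant).
The requested Gaussian curvature is K = -0.5000.

-0.5000
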